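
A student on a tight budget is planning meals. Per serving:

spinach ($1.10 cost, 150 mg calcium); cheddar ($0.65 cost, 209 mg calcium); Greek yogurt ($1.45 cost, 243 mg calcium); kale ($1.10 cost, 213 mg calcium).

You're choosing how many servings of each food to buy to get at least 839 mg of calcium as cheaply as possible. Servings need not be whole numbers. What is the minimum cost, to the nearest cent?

Cost per mg of calcium: cheddar $0.0031, kale $0.0052, Greek yogurt $0.0060, spinach $0.0073.
With no serving limits, use only cheddar: 839 mg / 209 mg = 4.014 servings × $0.65 = $2.61.

$2.61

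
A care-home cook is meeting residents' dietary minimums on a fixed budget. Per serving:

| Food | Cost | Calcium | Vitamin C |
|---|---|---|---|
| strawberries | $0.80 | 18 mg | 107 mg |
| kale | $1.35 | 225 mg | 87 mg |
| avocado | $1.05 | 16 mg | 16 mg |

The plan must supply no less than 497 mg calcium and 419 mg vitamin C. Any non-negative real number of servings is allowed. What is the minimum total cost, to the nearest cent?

For a min-cost LP with two ≥-constraints, a basic feasible solution has at most two positive variables.
strawberries only: max(497/18, 419/107) = 27.61 servings → $22.09.
kale only: max(497/225, 419/87) = 4.816 servings → $6.50.
avocado only: max(497/16, 419/16) = 31.06 servings → $32.62.
strawberries + kale with both tight: 2.267 servings and 2.028 servings → $4.55.
strawberries + avocado with both targets exact would need a negative amount; discard.
kale + avocado with both tight: 0.5652 servings and 23.11 servings → $25.03.
The minimum over all feasible corners is $4.55.

$4.55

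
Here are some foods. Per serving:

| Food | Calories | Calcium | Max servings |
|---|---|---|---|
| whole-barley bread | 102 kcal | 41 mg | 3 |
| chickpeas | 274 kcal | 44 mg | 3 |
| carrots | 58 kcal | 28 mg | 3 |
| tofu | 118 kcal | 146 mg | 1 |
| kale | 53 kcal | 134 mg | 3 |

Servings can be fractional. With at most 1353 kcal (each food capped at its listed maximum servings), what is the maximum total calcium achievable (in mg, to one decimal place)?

Calcium per kcal: kale 2.528, tofu 1.237, carrots 0.4828, whole-barley bread 0.402, chickpeas 0.1606.
Take 3 servings of kale: uses 159 kcal, +402.0 mg calcium (running total 402.0 mg).
Take 1 serving of tofu: uses 118 kcal, +146.0 mg calcium (running total 548.0 mg).
Take 3 servings of carrots: uses 174 kcal, +84.0 mg calcium (running total 632.0 mg).
Take 3 servings of whole-barley bread: uses 306 kcal, +123.0 mg calcium (running total 755.0 mg).
Take 2.175 servings of chickpeas: uses 596 kcal, +95.7 mg calcium (running total 850.7 mg).
Greedy by best ratio exhausts the calories allowance optimally: 850.7 mg.

850.7 mg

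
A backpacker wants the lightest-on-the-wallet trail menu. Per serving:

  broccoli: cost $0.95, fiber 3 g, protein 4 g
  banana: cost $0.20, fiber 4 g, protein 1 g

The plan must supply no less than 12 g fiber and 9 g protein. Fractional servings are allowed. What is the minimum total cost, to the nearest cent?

$1.80

For a min-cost LP with two ≥-constraints, a basic feasible solution has at most two positive variables.
broccoli only: max(12/3, 9/4) = 4 servings → $3.80.
banana only: max(12/4, 9/1) = 9 servings → $1.80.
broccoli + banana with both tight: 1.846 servings and 1.615 servings → $2.08.
Cheapest feasible corner: $1.80.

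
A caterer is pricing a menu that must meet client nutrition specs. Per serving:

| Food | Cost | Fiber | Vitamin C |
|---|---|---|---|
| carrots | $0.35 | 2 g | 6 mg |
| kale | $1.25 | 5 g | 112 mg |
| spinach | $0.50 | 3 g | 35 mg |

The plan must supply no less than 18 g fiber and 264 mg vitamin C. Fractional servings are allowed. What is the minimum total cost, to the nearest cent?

At the optimum either one food covers both requirements or two foods hit both targets exactly; no other combination can be cheaper.
carrots only: max(18/2, 264/6) = 44 servings → $15.40.
kale only: max(18/5, 264/112) = 3.6 servings → $4.50.
spinach only: max(18/3, 264/35) = 7.543 servings → $3.77.
carrots + kale with both tight: 3.588 servings and 2.165 servings → $3.96.
carrots + spinach: the both-tight solution has a negative serving — not a feasible corner.
kale + spinach with both tight: 1.006 servings and 4.323 servings → $3.42.
So the least-cost plan costs $3.42.

$3.42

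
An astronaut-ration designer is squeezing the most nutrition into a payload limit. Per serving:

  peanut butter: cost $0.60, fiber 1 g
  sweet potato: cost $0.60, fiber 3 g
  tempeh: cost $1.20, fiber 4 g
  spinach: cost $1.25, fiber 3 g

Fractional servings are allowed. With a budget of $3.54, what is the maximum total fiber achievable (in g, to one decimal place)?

17.7 g

Fiber per dollar: sweet potato 5, tempeh 3.333, spinach 2.4, peanut butter 1.667.
With no serving limits, spend the whole cost allowance on sweet potato: $3.54 / $0.60 × 3 g = 17.7 g.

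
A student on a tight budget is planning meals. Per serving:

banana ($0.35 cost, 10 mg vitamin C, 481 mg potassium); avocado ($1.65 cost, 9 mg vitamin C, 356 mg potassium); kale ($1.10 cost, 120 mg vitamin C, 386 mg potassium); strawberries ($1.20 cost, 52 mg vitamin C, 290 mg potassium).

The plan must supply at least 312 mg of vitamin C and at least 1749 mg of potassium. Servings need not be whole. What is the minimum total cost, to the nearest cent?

Compare the cost at each extreme point of the feasible region.
banana only: max(312/10, 1749/481) = 31.2 servings → $10.92.
avocado only: max(312/9, 1749/356) = 34.67 servings → $57.20.
kale only: max(312/120, 1749/386) = 4.531 servings → $4.98.
strawberries only: max(312/52, 1749/290) = 6.031 servings → $7.24.
banana + avocado: intersection lies outside the first quadrant.
banana + kale with both tight: 1.661 servings and 2.462 servings → $3.29.
banana + strawberries with both tight: 0.02116 servings and 5.996 servings → $7.20.
avocado + kale with both tight: 2.279 servings and 2.429 servings → $6.43.
avocado + strawberries with both tight: 0.02943 servings and 5.995 servings → $7.24.
kale + strawberries: the both-tight solution has a negative serving — not a feasible corner.
So the least-cost plan costs $3.29.

$3.29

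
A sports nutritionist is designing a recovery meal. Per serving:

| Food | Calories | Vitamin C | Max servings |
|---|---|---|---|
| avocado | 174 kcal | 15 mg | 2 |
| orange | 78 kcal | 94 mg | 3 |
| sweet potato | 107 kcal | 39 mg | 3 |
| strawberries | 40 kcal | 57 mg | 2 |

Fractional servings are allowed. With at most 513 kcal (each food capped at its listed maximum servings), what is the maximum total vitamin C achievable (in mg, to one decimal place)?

468.5 mg

Vitamin C per kcal: strawberries 1.425, orange 1.205, sweet potato 0.3645, avocado 0.08621.
Take 2 servings of strawberries: uses 80 kcal, +114.0 mg vitamin C (running total 114.0 mg).
Take 3 servings of orange: uses 234 kcal, +282.0 mg vitamin C (running total 396.0 mg).
Take 1.86 servings of sweet potato: uses 199 kcal, +72.5 mg vitamin C (running total 468.5 mg).
Greedy by best ratio exhausts the calories allowance optimally: 468.5 mg.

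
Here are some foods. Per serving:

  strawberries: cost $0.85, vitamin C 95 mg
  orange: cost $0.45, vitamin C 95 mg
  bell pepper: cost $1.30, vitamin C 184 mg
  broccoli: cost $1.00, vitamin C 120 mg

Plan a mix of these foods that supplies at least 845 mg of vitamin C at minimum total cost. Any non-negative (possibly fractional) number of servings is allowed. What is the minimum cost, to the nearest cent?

$4.00

Cost per mg of vitamin C: orange $0.0047, bell pepper $0.0071, broccoli $0.0083, strawberries $0.0089.
With no serving limits, use only orange: 845 mg / 95 mg = 8.895 servings × $0.45 = $4.00.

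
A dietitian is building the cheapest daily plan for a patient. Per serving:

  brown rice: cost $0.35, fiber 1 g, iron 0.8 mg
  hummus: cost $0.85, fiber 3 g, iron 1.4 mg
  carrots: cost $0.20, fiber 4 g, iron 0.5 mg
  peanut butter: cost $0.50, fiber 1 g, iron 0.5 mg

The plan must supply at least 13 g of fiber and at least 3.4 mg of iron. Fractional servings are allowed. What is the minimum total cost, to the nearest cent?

$1.36

The cheapest plan sits at a corner of the feasible region — with two constraints it uses at most two foods.
brown rice only: max(13/1, 3.4/0.8) = 13 servings → $4.55.
hummus only: max(13/3, 3.4/1.4) = 4.333 servings → $3.68.
carrots only: max(13/4, 3.4/0.5) = 6.8 servings → $1.36.
peanut butter only: max(13/1, 3.4/0.5) = 13 servings → $6.50.
brown rice + hummus: intersection lies outside the first quadrant.
brown rice + carrots with both tight: 2.63 servings and 2.593 servings → $1.44.
brown rice + peanut butter: intersection lies outside the first quadrant.
hummus + carrots with both tight: 1.732 servings and 1.951 servings → $1.86.
hummus + peanut butter: intersection lies outside the first quadrant.
carrots + peanut butter with both tight: 2.067 servings and 4.733 servings → $2.78.
Cheapest feasible corner: $1.36.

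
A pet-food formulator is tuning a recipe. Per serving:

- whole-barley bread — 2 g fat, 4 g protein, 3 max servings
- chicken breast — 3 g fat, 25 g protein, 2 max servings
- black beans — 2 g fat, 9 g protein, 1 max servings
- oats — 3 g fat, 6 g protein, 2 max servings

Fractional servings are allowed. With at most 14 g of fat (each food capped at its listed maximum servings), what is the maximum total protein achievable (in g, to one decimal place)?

71.0 g

Protein per g fat: chicken breast 8.333, black beans 4.5, whole-barley bread 2, oats 2.
Take 2 servings of chicken breast: uses 6 g fat, +50.0 g protein (running total 50.0 g).
Take 1 serving of black beans: uses 2 g fat, +9.0 g protein (running total 59.0 g).
Take 3 servings of whole-barley bread: uses 6 g fat, +12.0 g protein (running total 71.0 g).
Filling greedily by protein-per-g fat is optimal for one linear limit, giving 71.0 g.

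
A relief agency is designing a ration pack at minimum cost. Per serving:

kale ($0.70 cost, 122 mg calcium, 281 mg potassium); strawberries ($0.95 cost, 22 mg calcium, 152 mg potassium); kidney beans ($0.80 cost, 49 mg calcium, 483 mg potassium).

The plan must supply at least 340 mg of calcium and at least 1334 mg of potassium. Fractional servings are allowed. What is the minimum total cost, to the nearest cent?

$2.72

This is a tiny linear program; its minimum lies at a vertex of the feasible set. List the vertices and price them.
kale only: max(340/122, 1334/281) = 4.747 servings → $3.32.
strawberries only: max(340/22, 1334/152) = 15.45 servings → $14.68.
kidney beans only: max(340/49, 1334/483) = 6.939 servings → $5.55.
kale + strawberries with both tight: 1.807 servings and 5.437 servings → $6.43.
kale + kidney beans with both tight: 2.189 servings and 1.488 servings → $2.72.
strawberries + kidney beans with both targets exact would need a negative amount; discard.
So the least-cost plan costs $2.72.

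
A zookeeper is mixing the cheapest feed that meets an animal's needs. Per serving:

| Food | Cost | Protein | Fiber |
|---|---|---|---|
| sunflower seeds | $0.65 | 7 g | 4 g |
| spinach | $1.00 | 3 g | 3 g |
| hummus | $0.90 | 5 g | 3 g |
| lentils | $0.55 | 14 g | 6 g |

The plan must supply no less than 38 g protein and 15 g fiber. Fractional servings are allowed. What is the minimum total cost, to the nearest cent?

$1.49

Check every corner: each single food scaled to meet both minima, and each pair solved so both constraints bind.
sunflower seeds only: max(38/7, 15/4) = 5.429 servings → $3.53.
spinach only: max(38/3, 15/3) = 12.67 servings → $12.67.
hummus only: max(38/5, 15/3) = 7.6 servings → $6.84.
lentils only: max(38/14, 15/6) = 2.714 servings → $1.49.
sunflower seeds + spinach: intersection lies outside the first quadrant.
sunflower seeds + hummus: the both-tight solution has a negative serving — not a feasible corner.
sunflower seeds + lentils: the both-tight solution has a negative serving — not a feasible corner.
spinach + hummus with both targets exact would need a negative amount; discard.
spinach + lentils with both targets exact would need a negative amount; discard.
hummus + lentils: the both-tight solution has a negative serving — not a feasible corner.
Cheapest feasible corner: $1.49.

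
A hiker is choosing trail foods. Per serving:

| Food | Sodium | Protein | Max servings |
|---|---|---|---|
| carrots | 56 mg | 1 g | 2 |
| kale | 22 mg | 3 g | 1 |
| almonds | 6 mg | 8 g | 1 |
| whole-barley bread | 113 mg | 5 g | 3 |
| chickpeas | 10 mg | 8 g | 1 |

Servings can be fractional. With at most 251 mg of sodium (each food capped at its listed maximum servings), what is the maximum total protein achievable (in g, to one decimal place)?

Protein per mg sodium: almonds 1.333, chickpeas 0.8, kale 0.1364, whole-barley bread 0.04425, carrots 0.01786.
Take 1 serving of almonds: uses 6 mg sodium, +8.0 g protein (running total 8.0 g).
Take 1 serving of chickpeas: uses 10 mg sodium, +8.0 g protein (running total 16.0 g).
Take 1 serving of kale: uses 22 mg sodium, +3.0 g protein (running total 19.0 g).
Take 1.885 servings of whole-barley bread: uses 213 mg sodium, +9.4 g protein (running total 28.4 g).
Filling greedily by protein-per-mg sodium is optimal for one linear limit, giving 28.4 g.

28.4 g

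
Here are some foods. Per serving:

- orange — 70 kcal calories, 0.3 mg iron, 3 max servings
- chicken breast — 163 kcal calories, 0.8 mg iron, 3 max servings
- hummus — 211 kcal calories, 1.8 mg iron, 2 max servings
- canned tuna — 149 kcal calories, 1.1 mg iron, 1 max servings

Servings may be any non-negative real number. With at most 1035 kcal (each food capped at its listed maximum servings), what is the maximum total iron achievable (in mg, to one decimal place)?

Iron per kcal: hummus 0.008531, canned tuna 0.007383, chicken breast 0.004908, orange 0.004286.
Take 2 servings of hummus: uses 422 kcal, +3.6 mg iron (running total 3.6 mg).
Take 1 serving of canned tuna: uses 149 kcal, +1.1 mg iron (running total 4.7 mg).
Take 2.847 servings of chicken breast: uses 464 kcal, +2.3 mg iron (running total 7.0 mg).
Greedy by best ratio exhausts the calories allowance optimally: 7.0 mg.

7.0 mg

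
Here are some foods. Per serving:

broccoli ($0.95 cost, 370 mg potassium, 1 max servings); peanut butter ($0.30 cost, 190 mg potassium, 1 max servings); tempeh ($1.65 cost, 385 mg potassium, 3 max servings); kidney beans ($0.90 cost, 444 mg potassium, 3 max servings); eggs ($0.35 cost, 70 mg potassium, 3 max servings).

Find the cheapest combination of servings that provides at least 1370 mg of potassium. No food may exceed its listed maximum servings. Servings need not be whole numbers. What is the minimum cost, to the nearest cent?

Cost per mg of potassium: peanut butter $0.0016, kidney beans $0.0020, broccoli $0.0026, tempeh $0.0043, eggs $0.0050.
Take 1 serving of peanut butter: +190.0 mg potassium for $0.30 (total $0.30, still need 1180.0 mg).
Take 2.658 servings of kidney beans: +1180.0 mg potassium for $2.39 (total $2.69, still need 0.0 mg).
Greedy by cheapest-per-mg is optimal for a single linear constraint, so the minimum cost is $2.69.

$2.69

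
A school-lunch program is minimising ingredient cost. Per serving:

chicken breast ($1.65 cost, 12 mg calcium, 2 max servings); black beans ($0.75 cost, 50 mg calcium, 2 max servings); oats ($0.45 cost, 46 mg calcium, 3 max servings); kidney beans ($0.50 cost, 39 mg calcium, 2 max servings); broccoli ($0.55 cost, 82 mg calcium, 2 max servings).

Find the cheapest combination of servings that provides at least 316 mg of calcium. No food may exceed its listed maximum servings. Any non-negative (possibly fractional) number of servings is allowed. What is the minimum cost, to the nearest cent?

Cost per mg of calcium: broccoli $0.0067, oats $0.0098, kidney beans $0.0128, black beans $0.0150, chicken breast $0.1375.
Take 2 servings of broccoli: +164.0 mg calcium for $1.10 (total $1.10, still need 152.0 mg).
Take 3 servings of oats: +138.0 mg calcium for $1.35 (total $2.45, still need 14.0 mg).
Take 0.359 servings of kidney beans: +14.0 mg calcium for $0.18 (total $2.63, still need 0.0 mg).
Filling from the cheapest source first is optimal under one linear minimum: $2.63.

$2.63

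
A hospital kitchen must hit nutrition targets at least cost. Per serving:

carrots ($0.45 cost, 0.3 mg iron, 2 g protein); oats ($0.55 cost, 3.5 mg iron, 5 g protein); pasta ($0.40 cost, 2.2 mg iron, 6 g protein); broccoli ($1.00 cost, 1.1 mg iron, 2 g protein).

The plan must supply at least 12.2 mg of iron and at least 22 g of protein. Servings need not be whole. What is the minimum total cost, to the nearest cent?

Compare the cost at each extreme point of the feasible region.
carrots only: max(12.2/0.3, 22/2) = 40.67 servings → $18.30.
oats only: max(12.2/3.5, 22/5) = 4.4 servings → $2.42.
pasta only: max(12.2/2.2, 22/6) = 5.545 servings → $2.22.
broccoli only: max(12.2/1.1, 22/2) = 11.09 servings → $11.09.
carrots + oats with both tight: 2.909 servings and 3.236 servings → $3.09.
carrots + pasta with both targets exact would need a negative amount; discard.
carrots + broccoli with both targets exact would need a negative amount; discard.
oats + pasta with both tight: 2.48 servings and 1.6 servings → $2.00.
oats + broccoli with both tight: 0.1333 servings and 10.67 servings → $10.74.
pasta + broccoli: intersection lies outside the first quadrant.
The minimum over all feasible corners is $2.00.

$2.00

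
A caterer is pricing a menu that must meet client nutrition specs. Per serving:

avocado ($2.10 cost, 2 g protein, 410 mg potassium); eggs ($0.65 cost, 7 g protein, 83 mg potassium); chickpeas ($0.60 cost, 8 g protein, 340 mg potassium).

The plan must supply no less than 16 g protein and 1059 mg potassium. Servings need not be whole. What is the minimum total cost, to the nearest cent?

Two binding constraints pin down two serving amounts, so the optimal mix uses at most two foods. The candidates are each food alone (scaled to the tighter of protein/potassium) and each pair with both constraints tight.
avocado only: max(16/2, 1059/410) = 8 servings → $16.80.
eggs only: max(16/7, 1059/83) = 12.76 servings → $8.29.
chickpeas only: max(16/8, 1059/340) = 3.115 servings → $1.87.
avocado + eggs with both tight: 2.25 servings and 1.643 servings → $5.79.
avocado + chickpeas with both tight: 1.166 servings and 1.708 servings → $3.47.
eggs + chickpeas: intersection lies outside the first quadrant.
Cheapest feasible corner: $1.87.

$1.87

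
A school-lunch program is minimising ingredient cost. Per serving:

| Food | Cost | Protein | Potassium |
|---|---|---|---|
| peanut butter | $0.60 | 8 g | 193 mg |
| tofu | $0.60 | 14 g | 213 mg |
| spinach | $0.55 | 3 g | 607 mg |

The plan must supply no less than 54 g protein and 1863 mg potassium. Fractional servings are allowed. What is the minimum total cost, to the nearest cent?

This is a tiny linear program; its minimum lies at a vertex of the feasible set. List the vertices and price them.
peanut butter only: max(54/8, 1863/193) = 9.653 servings → $5.79.
tofu only: max(54/14, 1863/213) = 8.746 servings → $5.25.
spinach only: max(54/3, 1863/607) = 18 servings → $9.90.
peanut butter + tofu with both targets exact would need a negative amount; discard.
peanut butter + spinach with both tight: 6.357 servings and 1.048 servings → $4.39.
tofu + spinach with both tight: 3.46 servings and 1.855 servings → $3.10.
So the least-cost plan costs $3.10.

$3.10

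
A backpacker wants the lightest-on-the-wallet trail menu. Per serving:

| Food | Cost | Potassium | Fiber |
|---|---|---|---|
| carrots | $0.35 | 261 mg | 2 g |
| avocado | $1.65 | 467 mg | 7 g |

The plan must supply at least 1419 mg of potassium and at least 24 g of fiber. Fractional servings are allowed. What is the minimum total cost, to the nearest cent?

$4.20

An LP optimum is at a vertex; with two nutrient constraints at most two foods are used. Check each candidate.
carrots only: max(1419/261, 24/2) = 12 servings → $4.20.
avocado only: max(1419/467, 24/7) = 3.429 servings → $5.66.
carrots + avocado: the both-tight solution has a negative serving — not a feasible corner.
Cheapest feasible corner: $4.20.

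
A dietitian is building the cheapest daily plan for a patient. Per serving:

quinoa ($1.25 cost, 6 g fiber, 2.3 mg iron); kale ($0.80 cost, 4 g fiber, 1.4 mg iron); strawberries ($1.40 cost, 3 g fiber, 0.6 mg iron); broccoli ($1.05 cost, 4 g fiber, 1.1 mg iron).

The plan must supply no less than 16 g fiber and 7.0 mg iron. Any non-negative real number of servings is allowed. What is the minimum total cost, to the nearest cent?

$3.80

Compare the cost at each extreme point of the feasible region.
quinoa only: max(16/6, 7.0/2.3) = 3.043 servings → $3.80.
kale only: max(16/4, 7.0/1.4) = 5 servings → $4.00.
strawberries only: max(16/3, 7.0/0.6) = 11.67 servings → $16.33.
broccoli only: max(16/4, 7.0/1.1) = 6.364 servings → $6.68.
quinoa + kale with both targets exact would need a negative amount; discard.
quinoa + strawberries with both targets exact would need a negative amount; discard.
quinoa + broccoli: intersection lies outside the first quadrant.
kale + strawberries: the both-tight solution has a negative serving — not a feasible corner.
kale + broccoli with both targets exact would need a negative amount; discard.
strawberries + broccoli: intersection lies outside the first quadrant.
So the least-cost plan costs $3.80.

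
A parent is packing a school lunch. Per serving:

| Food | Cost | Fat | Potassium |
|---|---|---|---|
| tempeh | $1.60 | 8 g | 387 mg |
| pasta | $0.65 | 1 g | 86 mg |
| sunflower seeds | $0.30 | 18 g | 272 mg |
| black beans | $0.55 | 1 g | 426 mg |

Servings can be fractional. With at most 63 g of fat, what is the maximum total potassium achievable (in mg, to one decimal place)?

Potassium per g fat: black beans 426, pasta 86, tempeh 48.38, sunflower seeds 15.11.
With no serving limits, spend the whole fat allowance on black beans: 63 g / 1 g × 426 mg = 26838.0 mg.

26838.0 mg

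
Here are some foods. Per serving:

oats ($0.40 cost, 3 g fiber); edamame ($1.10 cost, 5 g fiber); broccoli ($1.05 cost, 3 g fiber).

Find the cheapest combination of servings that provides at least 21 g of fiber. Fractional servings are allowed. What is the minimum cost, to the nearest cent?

$2.80

Cost per g of fiber: oats $0.1333, edamame $0.2200, broccoli $0.3500.
With no serving limits, use only oats: 21 g / 3 g = 7 servings × $0.40 = $2.80.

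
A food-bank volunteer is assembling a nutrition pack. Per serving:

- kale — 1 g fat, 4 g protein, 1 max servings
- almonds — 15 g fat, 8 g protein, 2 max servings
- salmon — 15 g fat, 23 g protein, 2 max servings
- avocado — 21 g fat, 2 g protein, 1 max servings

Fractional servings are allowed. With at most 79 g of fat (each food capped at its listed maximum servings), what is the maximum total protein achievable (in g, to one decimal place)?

67.7 g

Protein per g fat: kale 4, salmon 1.533, almonds 0.5333, avocado 0.09524.
Take 1 serving of kale: uses 1 g fat, +4.0 g protein (running total 4.0 g).
Take 2 servings of salmon: uses 30 g fat, +46.0 g protein (running total 50.0 g).
Take 2 servings of almonds: uses 30 g fat, +16.0 g protein (running total 66.0 g).
Take 0.8571 servings of avocado: uses 18 g fat, +1.7 g protein (running total 67.7 g).
Filling greedily by protein-per-g fat is optimal for one linear limit, giving 67.7 g.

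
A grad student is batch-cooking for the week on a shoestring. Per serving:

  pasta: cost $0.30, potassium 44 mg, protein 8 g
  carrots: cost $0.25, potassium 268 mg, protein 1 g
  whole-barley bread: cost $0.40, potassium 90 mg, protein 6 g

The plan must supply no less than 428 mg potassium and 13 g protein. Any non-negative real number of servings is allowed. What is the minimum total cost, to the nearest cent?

$0.78

At the optimum either one food covers both requirements or two foods hit both targets exactly; no other combination can be cheaper.
pasta only: max(428/44, 13/8) = 9.727 servings → $2.92.
carrots only: max(428/268, 13/1) = 13 servings → $3.25.
whole-barley bread only: max(428/90, 13/6) = 4.756 servings → $1.90.
pasta + carrots with both tight: 1.455 servings and 1.358 servings → $0.78.
pasta + whole-barley bread with both targets exact would need a negative amount; discard.
carrots + whole-barley bread with both tight: 0.9209 servings and 2.013 servings → $1.04.
The minimum over all feasible corners is $0.78.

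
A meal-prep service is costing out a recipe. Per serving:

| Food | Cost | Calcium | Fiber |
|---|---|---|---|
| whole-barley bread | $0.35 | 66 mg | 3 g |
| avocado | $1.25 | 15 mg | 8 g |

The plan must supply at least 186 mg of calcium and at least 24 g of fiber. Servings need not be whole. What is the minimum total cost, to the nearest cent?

Compare the cost at each extreme point of the feasible region.
whole-barley bread only: max(186/66, 24/3) = 8 servings → $2.80.
avocado only: max(186/15, 24/8) = 12.4 servings → $15.50.
whole-barley bread + avocado with both tight: 2.335 servings and 2.124 servings → $3.47.
So the least-cost plan costs $2.80.

$2.80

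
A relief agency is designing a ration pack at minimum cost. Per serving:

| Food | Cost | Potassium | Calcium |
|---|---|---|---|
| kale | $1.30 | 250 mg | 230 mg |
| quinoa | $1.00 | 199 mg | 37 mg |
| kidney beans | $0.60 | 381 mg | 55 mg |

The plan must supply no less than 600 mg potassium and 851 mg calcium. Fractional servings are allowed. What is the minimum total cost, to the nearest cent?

$4.81

Check every corner: each single food scaled to meet both minima, and each pair solved so both constraints bind.
kale only: max(600/250, 851/230) = 3.7 servings → $4.81.
quinoa only: max(600/199, 851/37) = 23 servings → $23.00.
kidney beans only: max(600/381, 851/55) = 15.47 servings → $9.28.
kale + quinoa: intersection lies outside the first quadrant.
kale + kidney beans with both targets exact would need a negative amount; discard.
quinoa + kidney beans: intersection lies outside the first quadrant.
Cheapest feasible corner: $4.81.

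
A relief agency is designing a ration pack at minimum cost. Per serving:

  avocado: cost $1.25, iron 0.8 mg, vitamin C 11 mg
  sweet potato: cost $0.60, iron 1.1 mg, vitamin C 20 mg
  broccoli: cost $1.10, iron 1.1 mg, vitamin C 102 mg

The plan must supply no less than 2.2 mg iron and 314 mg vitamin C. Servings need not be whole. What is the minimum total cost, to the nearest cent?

$3.39

An LP optimum is at a vertex; with two nutrient constraints at most two foods are used. Check each candidate.
avocado only: max(2.2/0.8, 314/11) = 28.55 servings → $35.68.
sweet potato only: max(2.2/1.1, 314/20) = 15.7 servings → $9.42.
broccoli only: max(2.2/1.1, 314/102) = 3.078 servings → $3.39.
avocado + sweet potato: the both-tight solution has a negative serving — not a feasible corner.
avocado + broccoli: the both-tight solution has a negative serving — not a feasible corner.
sweet potato + broccoli: the both-tight solution has a negative serving — not a feasible corner.
Cheapest feasible corner: $3.39.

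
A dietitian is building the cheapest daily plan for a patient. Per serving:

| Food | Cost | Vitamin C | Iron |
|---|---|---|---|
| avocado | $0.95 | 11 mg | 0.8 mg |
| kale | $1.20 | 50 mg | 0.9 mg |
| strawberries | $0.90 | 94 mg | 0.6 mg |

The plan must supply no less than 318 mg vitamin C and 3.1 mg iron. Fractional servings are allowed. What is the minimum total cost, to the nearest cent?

Minimising a linear cost over {vitamin C ≥ 318, iron ≥ 3.1, servings ≥ 0} — the optimum is at a vertex, using one or two foods.
avocado only: max(318/11, 3.1/0.8) = 28.91 servings → $27.46.
kale only: max(318/50, 3.1/0.9) = 6.36 servings → $7.63.
strawberries only: max(318/94, 3.1/0.6) = 5.167 servings → $4.65.
avocado + kale with both targets exact would need a negative amount; discard.
avocado + strawberries with both tight: 1.466 servings and 3.211 servings → $4.28.
kale + strawberries with both tight: 1.842 servings and 2.403 servings → $4.37.
The minimum over all feasible corners is $4.28.

$4.28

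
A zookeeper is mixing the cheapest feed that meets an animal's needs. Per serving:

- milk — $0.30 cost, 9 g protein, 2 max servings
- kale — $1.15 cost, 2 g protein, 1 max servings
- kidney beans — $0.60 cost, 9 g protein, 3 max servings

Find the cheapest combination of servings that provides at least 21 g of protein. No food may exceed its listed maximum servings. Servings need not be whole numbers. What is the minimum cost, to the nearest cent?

$0.80

Cost per g of protein: milk $0.0333, kidney beans $0.0667, kale $0.5750.
Take 2 servings of milk: +18.0 g protein for $0.60 (total $0.60, still need 3.0 g).
Take 0.3333 servings of kidney beans: +3.0 g protein for $0.20 (total $0.80, still need 0.0 g).
Filling from the cheapest source first is optimal under one linear minimum: $0.80.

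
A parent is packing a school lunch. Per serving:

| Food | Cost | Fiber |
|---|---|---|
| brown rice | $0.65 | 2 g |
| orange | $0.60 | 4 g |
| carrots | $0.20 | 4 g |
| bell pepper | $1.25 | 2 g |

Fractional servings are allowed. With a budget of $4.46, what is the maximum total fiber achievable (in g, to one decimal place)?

Fiber per dollar: carrots 20, orange 6.667, brown rice 3.077, bell pepper 1.6.
With no serving limits, spend the whole cost allowance on carrots: $4.46 / $0.20 × 4 g = 89.2 g.

89.2 g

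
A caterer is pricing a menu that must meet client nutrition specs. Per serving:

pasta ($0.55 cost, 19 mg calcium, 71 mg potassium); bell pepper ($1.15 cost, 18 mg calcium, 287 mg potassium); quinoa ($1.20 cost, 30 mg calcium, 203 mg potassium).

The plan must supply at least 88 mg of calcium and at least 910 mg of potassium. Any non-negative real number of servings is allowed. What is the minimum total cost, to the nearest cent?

Two binding constraints pin down two serving amounts, so the optimal mix uses at most two foods. The candidates are each food alone (scaled to the tighter of calcium/potassium) and each pair with both constraints tight.
pasta only: max(88/19, 910/71) = 12.82 servings → $7.05.
bell pepper only: max(88/18, 910/287) = 4.889 servings → $5.62.
quinoa only: max(88/30, 910/203) = 4.483 servings → $5.38.
pasta + bell pepper with both tight: 2.126 servings and 2.645 servings → $4.21.
pasta + quinoa: intersection lies outside the first quadrant.
bell pepper + quinoa with both tight: 1.904 servings and 1.791 servings → $4.34.
So the least-cost plan costs $4.21.

$4.21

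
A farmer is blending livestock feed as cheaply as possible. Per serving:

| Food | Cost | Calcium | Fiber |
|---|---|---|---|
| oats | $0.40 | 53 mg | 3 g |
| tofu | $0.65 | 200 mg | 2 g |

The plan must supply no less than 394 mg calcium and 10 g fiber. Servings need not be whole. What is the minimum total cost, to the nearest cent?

For a min-cost LP with two ≥-constraints, a basic feasible solution has at most two positive variables.
oats only: max(394/53, 10/3) = 7.434 servings → $2.97.
tofu only: max(394/200, 10/2) = 5 servings → $3.25.
oats + tofu with both tight: 2.453 servings and 1.32 servings → $1.84.
So the least-cost plan costs $1.84.

$1.84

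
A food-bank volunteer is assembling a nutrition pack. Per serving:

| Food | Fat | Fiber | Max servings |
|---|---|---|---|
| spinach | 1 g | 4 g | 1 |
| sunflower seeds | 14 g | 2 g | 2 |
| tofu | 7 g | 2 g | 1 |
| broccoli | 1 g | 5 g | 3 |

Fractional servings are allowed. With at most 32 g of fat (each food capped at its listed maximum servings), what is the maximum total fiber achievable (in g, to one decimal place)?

Fiber per g fat: broccoli 5, spinach 4, tofu 0.2857, sunflower seeds 0.1429.
Take 3 servings of broccoli: uses 3 g fat, +15.0 g fiber (running total 15.0 g).
Take 1 serving of spinach: uses 1 g fat, +4.0 g fiber (running total 19.0 g).
Take 1 serving of tofu: uses 7 g fat, +2.0 g fiber (running total 21.0 g).
Take 1.5 servings of sunflower seeds: uses 21 g fat, +3.0 g fiber (running total 24.0 g).
Filling greedily by fiber-per-g fat is optimal for one linear limit, giving 24.0 g.

24.0 g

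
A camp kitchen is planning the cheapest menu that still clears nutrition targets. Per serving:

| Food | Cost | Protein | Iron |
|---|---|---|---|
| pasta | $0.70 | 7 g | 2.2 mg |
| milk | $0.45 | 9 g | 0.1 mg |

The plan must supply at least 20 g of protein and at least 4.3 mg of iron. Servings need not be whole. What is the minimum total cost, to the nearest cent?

$1.67

For a min-cost LP with two ≥-constraints, a basic feasible solution has at most two positive variables.
pasta only: max(20/7, 4.3/2.2) = 2.857 servings → $2.00.
milk only: max(20/9, 4.3/0.1) = 43 servings → $19.35.
pasta + milk with both tight: 1.921 servings and 0.7277 servings → $1.67.
Cheapest feasible corner: $1.67.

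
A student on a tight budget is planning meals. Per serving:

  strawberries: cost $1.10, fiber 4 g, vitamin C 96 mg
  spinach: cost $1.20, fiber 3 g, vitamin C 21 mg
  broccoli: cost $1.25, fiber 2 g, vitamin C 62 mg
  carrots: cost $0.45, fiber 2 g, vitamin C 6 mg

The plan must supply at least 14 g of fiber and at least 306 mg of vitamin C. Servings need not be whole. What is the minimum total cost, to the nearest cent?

Minimising a linear cost over {fiber ≥ 14, vitamin C ≥ 306, servings ≥ 0} — the optimum is at a vertex, using one or two foods.
strawberries only: max(14/4, 306/96) = 3.5 servings → $3.85.
spinach only: max(14/3, 306/21) = 14.57 servings → $17.49.
broccoli only: max(14/2, 306/62) = 7 servings → $8.75.
carrots only: max(14/2, 306/6) = 51 servings → $22.95.
strawberries + spinach with both tight: 3.059 servings and 0.5882 servings → $4.07.
strawberries + broccoli with both targets exact would need a negative amount; discard.
strawberries + carrots with both tight: 3.143 servings and 0.7143 servings → $3.78.
spinach + broccoli with both tight: 1.778 servings and 4.333 servings → $7.55.
spinach + carrots: the both-tight solution has a negative serving — not a feasible corner.
broccoli + carrots with both tight: 4.714 servings and 2.286 servings → $6.92.
Cheapest feasible corner: $3.78.

$3.78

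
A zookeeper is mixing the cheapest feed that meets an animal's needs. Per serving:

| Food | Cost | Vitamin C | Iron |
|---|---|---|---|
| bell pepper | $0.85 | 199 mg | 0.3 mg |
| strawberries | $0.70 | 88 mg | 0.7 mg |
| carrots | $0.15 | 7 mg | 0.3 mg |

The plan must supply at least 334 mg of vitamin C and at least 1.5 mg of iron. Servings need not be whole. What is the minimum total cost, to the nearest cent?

$1.84

Minimising a linear cost over {vitamin C ≥ 334, iron ≥ 1.5, servings ≥ 0} — the optimum is at a vertex, using one or two foods.
bell pepper only: max(334/199, 1.5/0.3) = 5 servings → $4.25.
strawberries only: max(334/88, 1.5/0.7) = 3.795 servings → $2.66.
carrots only: max(334/7, 1.5/0.3) = 47.71 servings → $7.16.
bell pepper + strawberries with both tight: 0.9017 servings and 1.756 servings → $2.00.
bell pepper + carrots with both tight: 1.557 servings and 3.443 servings → $1.84.
strawberries + carrots: the both-tight solution has a negative serving — not a feasible corner.
Cheapest feasible corner: $1.84.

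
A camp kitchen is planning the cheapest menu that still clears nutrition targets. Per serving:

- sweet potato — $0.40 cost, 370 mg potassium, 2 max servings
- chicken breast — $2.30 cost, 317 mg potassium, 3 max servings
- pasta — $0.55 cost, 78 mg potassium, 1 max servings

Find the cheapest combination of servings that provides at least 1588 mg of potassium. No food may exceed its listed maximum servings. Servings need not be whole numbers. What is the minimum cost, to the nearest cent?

Cost per mg of potassium: sweet potato $0.0011, pasta $0.0071, chicken breast $0.0073.
Take 2 servings of sweet potato: +740.0 mg potassium for $0.80 (total $0.80, still need 848.0 mg).
Take 1 serving of pasta: +78.0 mg potassium for $0.55 (total $1.35, still need 770.0 mg).
Take 2.429 servings of chicken breast: +770.0 mg potassium for $5.59 (total $6.94, still need 0.0 mg).
Greedy by cheapest-per-mg is optimal for a single linear constraint, so the minimum cost is $6.94.

$6.94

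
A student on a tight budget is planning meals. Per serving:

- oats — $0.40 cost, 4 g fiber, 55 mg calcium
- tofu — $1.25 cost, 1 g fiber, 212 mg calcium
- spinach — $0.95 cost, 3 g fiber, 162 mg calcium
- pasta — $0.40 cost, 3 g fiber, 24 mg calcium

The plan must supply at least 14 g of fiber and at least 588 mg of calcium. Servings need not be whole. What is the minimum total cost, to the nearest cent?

For a min-cost LP with two ≥-constraints, a basic feasible solution has at most two positive variables.
oats only: max(14/4, 588/55) = 10.69 servings → $4.28.
tofu only: max(14/1, 588/212) = 14 servings → $17.50.
spinach only: max(14/3, 588/162) = 4.667 servings → $4.43.
pasta only: max(14/3, 588/24) = 24.5 servings → $9.80.
oats + tofu with both tight: 3.001 servings and 1.995 servings → $3.69.
oats + spinach with both tight: 1.043 servings and 3.275 servings → $3.53.
oats + pasta: the both-tight solution has a negative serving — not a feasible corner.
tofu + spinach: intersection lies outside the first quadrant.
tofu + pasta with both tight: 2.333 servings and 3.889 servings → $4.47.
spinach + pasta with both tight: 3.449 servings and 1.217 servings → $3.76.
So the least-cost plan costs $3.53.

$3.53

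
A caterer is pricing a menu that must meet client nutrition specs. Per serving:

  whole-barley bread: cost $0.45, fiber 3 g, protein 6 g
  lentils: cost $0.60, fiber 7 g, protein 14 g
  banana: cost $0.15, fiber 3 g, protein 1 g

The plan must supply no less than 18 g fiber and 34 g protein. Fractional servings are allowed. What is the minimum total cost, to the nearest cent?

$1.50

Minimising a linear cost over {fiber ≥ 18, protein ≥ 34, servings ≥ 0} — the optimum is at a vertex, using one or two foods.
whole-barley bread only: max(18/3, 34/6) = 6 servings → $2.70.
lentils only: max(18/7, 34/14) = 2.571 servings → $1.54.
banana only: max(18/3, 34/1) = 34 servings → $5.10.
whole-barley bread + lentils (both tight): parallel constraints — no distinct corner.
whole-barley bread + banana with both tight: 5.6 servings and 0.4 servings → $2.58.
lentils + banana with both tight: 2.4 servings and 0.4 servings → $1.50.
The minimum over all feasible corners is $1.50.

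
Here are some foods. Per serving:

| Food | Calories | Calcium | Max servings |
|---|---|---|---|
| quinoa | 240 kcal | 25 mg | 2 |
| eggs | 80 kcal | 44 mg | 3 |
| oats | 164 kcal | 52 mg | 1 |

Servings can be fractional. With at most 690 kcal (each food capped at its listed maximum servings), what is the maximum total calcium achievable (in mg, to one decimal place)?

Calcium per kcal: eggs 0.55, oats 0.3171, quinoa 0.1042.
Take 3 servings of eggs: uses 240 kcal, +132.0 mg calcium (running total 132.0 mg).
Take 1 serving of oats: uses 164 kcal, +52.0 mg calcium (running total 184.0 mg).
Take 1.192 servings of quinoa: uses 286 kcal, +29.8 mg calcium (running total 213.8 mg).
Filling greedily by calcium-per-kcal is optimal for one linear limit, giving 213.8 mg.

213.8 mg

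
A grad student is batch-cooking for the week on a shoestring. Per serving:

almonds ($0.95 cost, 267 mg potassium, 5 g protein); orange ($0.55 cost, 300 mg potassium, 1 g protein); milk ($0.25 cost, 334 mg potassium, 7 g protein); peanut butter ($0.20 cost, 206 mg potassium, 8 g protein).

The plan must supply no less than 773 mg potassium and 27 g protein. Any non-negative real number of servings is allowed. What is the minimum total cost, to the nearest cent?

With two linear requirements the optimum uses one or two foods; enumerate the corners.
almonds only: max(773/267, 27/5) = 5.4 servings → $5.13.
orange only: max(773/300, 27/1) = 27 servings → $14.85.
milk only: max(773/334, 27/7) = 3.857 servings → $0.96.
peanut butter only: max(773/206, 27/8) = 3.752 servings → $0.75.
almonds + orange: the both-tight solution has a negative serving — not a feasible corner.
almonds + milk with both targets exact would need a negative amount; discard.
almonds + peanut butter with both tight: 0.5624 servings and 3.024 servings → $1.14.
orange + milk with both targets exact would need a negative amount; discard.
orange + peanut butter with both tight: 0.2835 servings and 3.34 servings → $0.82.
milk + peanut butter with both tight: 0.5057 servings and 2.933 servings → $0.71.
The minimum over all feasible corners is $0.71.

$0.71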